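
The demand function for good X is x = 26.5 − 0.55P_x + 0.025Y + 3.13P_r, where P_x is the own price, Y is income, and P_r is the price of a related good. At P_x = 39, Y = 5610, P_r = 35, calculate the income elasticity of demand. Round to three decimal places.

x = 26.5 − 0.55(39) + 0.025(5610) + 3.13(35) = 26.5 − 21.45 + 140.25 + 109.55 = 254.85.
∂x/∂Y = +0.025, so E_I = 0.025·(5610/254.85) ≈ 0.550.
E_I ∈ (0,1): normal good (necessity).

0.550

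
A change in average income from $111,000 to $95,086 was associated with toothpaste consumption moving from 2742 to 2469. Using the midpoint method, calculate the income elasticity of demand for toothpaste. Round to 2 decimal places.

0.68

%ΔQ = (2469 − 2742)/[(2742+2469)/2] = -273/2605.5 ≈ -0.1048.
%ΔM = (95,086 − 111,000)/[(111,000+95,086)/2] = -15914/103043 ≈ -0.1544.
E_I = %ΔQ/%ΔM ≈ 0.68.
E_I ∈ (0,1): normal good (necessity).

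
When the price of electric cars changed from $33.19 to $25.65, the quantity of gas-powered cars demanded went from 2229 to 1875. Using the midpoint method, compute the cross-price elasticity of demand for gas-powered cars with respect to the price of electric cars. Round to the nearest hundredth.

0.67

%ΔQ_x = (1875 − 2229)/[(2229+1875)/2] = -354/2052 ≈ -0.1725.
%ΔP_y = (25.65 − 33.19)/[(33.19+25.65)/2] ≈ -0.2563.
E_xy = -0.1725/-0.2563 ≈ 0.67.
E_xy > 0, so gas-powered cars and electric cars are substitutes.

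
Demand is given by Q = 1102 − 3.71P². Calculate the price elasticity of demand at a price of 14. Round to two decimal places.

-3.88

At P = 14, Q = 374.84.
dQ/dP = −2·3.71·P = −103.88.
Point elasticity E = (dQ/dP)·(P/Q) = -103.88 × 14/374.84 ≈ -3.88.
|E| > 1, so demand is elastic at this price.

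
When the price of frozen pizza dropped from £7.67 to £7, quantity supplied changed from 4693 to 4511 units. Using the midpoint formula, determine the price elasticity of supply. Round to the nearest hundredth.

%ΔQ = (4511 − 4693)/[(4693 + 4511)/2] = -182/4602 ≈ -0.0395.
%ΔP = (7 − 7.67)/[(7.67 + 7)/2] = -0.67/7.335 ≈ -0.0913.
Arc elasticity E = %ΔQ/%ΔP ≈ -0.0395/-0.0913 ≈ 0.43.
|E| < 1: supply is inelastic over this range.

0.43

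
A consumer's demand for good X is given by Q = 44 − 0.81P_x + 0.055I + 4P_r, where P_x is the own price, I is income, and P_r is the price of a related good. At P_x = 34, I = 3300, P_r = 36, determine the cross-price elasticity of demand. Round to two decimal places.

0.42

Q = 44 − 0.81(34) + 0.055(3300) + 4(36) = 44 − 27.54 + 181.5 + 144 = 341.96.
∂Q/∂P_r = +4, so E_xy = 4·(36/341.96) ≈ 0.42.
E_xy > 0: the goods are substitutes.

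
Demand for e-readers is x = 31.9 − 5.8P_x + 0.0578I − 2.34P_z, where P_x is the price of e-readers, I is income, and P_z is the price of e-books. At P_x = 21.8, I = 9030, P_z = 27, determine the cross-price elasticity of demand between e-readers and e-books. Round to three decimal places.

-0.173

First evaluate x: 31.9 − 5.8(21.8) + 0.0578(9030) − 2.34(27) = 31.9 − 126.44 + 521.934 − 63.18 = 364.214.
∂x/∂P_z = −2.34, so E_xy = -2.34·(27/364.214) ≈ -0.173.
E_xy < 0: the goods are complements.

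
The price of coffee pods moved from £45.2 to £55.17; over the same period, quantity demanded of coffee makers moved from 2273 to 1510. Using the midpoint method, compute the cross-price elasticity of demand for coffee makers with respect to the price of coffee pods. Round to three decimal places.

%ΔQ_x = (1510 − 2273)/[(2273+1510)/2] = -763/1891.5 ≈ -0.4034.
%ΔP_y = (55.17 − 45.2)/[(45.2+55.17)/2] ≈ 0.1987.
E_xy = -0.4034/0.1987 ≈ -2.030.
E_xy < 0, so coffee makers and coffee pods are complements.

-2.030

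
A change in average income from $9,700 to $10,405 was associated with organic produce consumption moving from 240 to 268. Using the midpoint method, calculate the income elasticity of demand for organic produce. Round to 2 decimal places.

1.57

%ΔQ = (268 − 240)/[(240+268)/2] = 28/254 ≈ 0.1102.
%ΔY = (10,405 − 9,700)/[(9,700+10,405)/2] = 705/10052.5 ≈ 0.0701.
E_I = %ΔQ/%ΔY ≈ 1.57.
E_I > 1: normal good (luxury).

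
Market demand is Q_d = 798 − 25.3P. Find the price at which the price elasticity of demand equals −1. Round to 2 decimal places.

15.77

For linear demand Q_d = a − bP, E = −bP/(a − bP). |E| = 1 ⇒ bP = a − bP ⇒ P = a/(2b).
P = 798/(2·25.3) ≈ 15.77.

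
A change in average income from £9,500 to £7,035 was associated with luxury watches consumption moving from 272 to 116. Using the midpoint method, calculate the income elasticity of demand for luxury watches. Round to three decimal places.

2.697

%ΔQ = (116 − 272)/[(272+116)/2] = -156/194 ≈ -0.8041.
%ΔI = (7,035 − 9,500)/[(9,500+7,035)/2] = -2465/8267.5 ≈ -0.2982.
E_I = %ΔQ/%ΔI ≈ 2.697.
E_I > 1: normal good (luxury).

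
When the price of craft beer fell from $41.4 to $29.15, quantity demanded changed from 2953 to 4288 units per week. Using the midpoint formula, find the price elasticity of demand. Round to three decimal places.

-1.062

%ΔQ = (4288 − 2953)/[(2953 + 4288)/2] = 1335/3620.5 ≈ 0.3687.
%Δp = (29.15 − 41.4)/[(41.4 + 29.15)/2] = -12.25/35.275 ≈ -0.3473.
Arc elasticity E = %ΔQ/%Δp ≈ 0.3687/-0.3473 ≈ -1.062.
|E| > 1: demand is elastic over this range.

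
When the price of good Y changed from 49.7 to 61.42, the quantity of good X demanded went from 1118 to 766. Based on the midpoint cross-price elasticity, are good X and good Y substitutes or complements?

%ΔQ_x = (766 − 1118)/[(1118+766)/2] = -352/942 ≈ -0.3737.
%ΔP_y = (61.42 − 49.7)/[(49.7+61.42)/2] ≈ 0.2109.
E_xy = -0.3737/0.2109 ≈ -1.771.
E_xy < 0, so the goods are complements.

complements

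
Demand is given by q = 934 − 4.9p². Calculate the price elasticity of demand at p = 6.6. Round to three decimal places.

At p = 6.6, q = 720.556.
dq/dp = −2·4.9·p = −64.68.
Point elasticity E = (dq/dp)·(p/q) = -64.68 × 6.6/720.556 ≈ -0.592.
|E| < 1, so demand is inelastic at this price.

-0.592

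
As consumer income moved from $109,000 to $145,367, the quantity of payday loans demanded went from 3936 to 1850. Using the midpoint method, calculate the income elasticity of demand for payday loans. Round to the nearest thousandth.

%ΔQ = (1850 − 3936)/[(3936+1850)/2] = -2086/2893 ≈ -0.7211.
%ΔI = (145,367 − 109,000)/[(109,000+145,367)/2] = 36367/127183.5 ≈ 0.2859.
E_I = %ΔQ/%ΔI ≈ -2.522.
E_I < 0: inferior good.

-2.522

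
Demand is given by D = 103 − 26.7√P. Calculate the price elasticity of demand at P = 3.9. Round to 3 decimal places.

-0.524

At P = 3.9, D = 50.2717.
dD/dP = −26.7/(2√P) = −26.7/(2·1.9748).
Point elasticity E = (dD/dP)·(P/D) = -6.76 × 3.9/50.2717 ≈ -0.524.
|E| < 1, so demand is inelastic at this price.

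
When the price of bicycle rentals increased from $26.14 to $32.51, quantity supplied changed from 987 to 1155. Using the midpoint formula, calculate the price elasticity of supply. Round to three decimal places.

0.722

%Δq = (1155 − 987)/[(987 + 1155)/2] = 168/1071 ≈ 0.1569.
%Δp = (32.51 − 26.14)/[(26.14 + 32.51)/2] = 6.37/29.325 ≈ 0.2172.
Arc elasticity E = %Δq/%Δp ≈ 0.1569/0.2172 ≈ 0.722.
|E| < 1: supply is inelastic over this range.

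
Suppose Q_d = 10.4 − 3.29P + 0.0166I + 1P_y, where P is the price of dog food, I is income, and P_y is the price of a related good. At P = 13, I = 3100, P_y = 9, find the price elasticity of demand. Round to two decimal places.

First evaluate Q_d: 10.4 − 3.29(13) + 0.0166(3100) + 1(9) = 10.4 − 42.77 + 51.46 + 9 = 28.09.
∂Q_d/∂P = −3.29, so E_p = (−3.29)·(13/28.09) ≈ -1.52.
|E_p| > 1: demand is elastic.

-1.52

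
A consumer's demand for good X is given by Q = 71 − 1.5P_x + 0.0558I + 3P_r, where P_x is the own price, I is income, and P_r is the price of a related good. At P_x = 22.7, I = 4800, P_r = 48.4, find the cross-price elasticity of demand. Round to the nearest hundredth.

0.32

First evaluate Q: 71 − 1.5(22.7) + 0.0558(4800) + 3(48.4) = 71 − 34.05 + 267.84 + 145.2 = 449.99.
∂Q/∂P_r = +3, so E_xy = 3·(48.4/449.99) ≈ 0.32.
E_xy > 0: the goods are substitutes.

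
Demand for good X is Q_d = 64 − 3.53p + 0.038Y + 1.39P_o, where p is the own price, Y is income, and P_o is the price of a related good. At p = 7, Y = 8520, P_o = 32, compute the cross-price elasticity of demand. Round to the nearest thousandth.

0.109

Q_d = 64 − 3.53(7) + 0.038(8520) + 1.39(32) = 64 − 24.71 + 323.76 + 44.48 = 407.53.
∂Q_d/∂P_o = +1.39, so E_xy = 1.39·(32/407.53) ≈ 0.109.
E_xy > 0: the goods are substitutes.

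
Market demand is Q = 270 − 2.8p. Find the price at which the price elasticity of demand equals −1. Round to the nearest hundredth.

48.21

For linear demand Q = a − bp, E = −bp/(a − bp). |E| = 1 ⇒ bp = a − bp ⇒ p = a/(2b).
p = 270/(2·2.8) ≈ 48.21.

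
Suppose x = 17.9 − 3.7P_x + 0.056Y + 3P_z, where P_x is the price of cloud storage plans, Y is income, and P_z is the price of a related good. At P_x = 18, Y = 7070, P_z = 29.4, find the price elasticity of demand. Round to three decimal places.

At the given point, x = 17.9 − 3.7(18) + 0.056(7070) + 3(29.4) = 17.9 − 66.6 + 395.92 + 88.2 = 435.42.
∂x/∂P_x = −3.7, so E_p = (−3.7)·(18/435.42) ≈ -0.153.
|E_p| < 1: demand is inelastic.

-0.153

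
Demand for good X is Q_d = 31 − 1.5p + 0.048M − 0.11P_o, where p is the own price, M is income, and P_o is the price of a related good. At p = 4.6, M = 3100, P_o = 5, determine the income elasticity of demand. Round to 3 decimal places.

First evaluate Q_d: 31 − 1.5(4.6) + 0.048(3100) − 0.11(5) = 31 − 6.9 + 148.8 − 0.55 = 172.35.
∂Q_d/∂M = +0.048, so E_I = 0.048·(3100/172.35) ≈ 0.863.
E_I ∈ (0,1): normal good (necessity).

0.863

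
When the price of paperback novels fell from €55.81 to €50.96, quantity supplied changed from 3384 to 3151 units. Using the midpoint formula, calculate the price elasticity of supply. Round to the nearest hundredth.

%Δq = (3151 − 3384)/[(3384 + 3151)/2] = -233/3267.5 ≈ -0.0713.
%ΔP = (50.96 − 55.81)/[(55.81 + 50.96)/2] = -4.85/53.385 ≈ -0.0908.
Arc elasticity E = %Δq/%ΔP ≈ -0.0713/-0.0908 ≈ 0.78.
|E| < 1: supply is inelastic over this range.

0.78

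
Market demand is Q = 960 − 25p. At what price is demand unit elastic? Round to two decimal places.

For linear demand Q = a − bp, E = −bp/(a − bp). |E| = 1 ⇒ bp = a − bp ⇒ p = a/(2b).
p = 960/(2·25) = 19.20.

19.20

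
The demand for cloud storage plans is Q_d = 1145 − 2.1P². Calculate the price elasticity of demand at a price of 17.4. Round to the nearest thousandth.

At P = 17.4, Q_d = 509.204.
dQ_d/dP = −2·2.1·P = −73.08.
Point elasticity E = (dQ_d/dP)·(P/Q_d) = -73.08 × 17.4/509.204 ≈ -2.497.
|E| > 1, so demand is elastic at this price.

-2.497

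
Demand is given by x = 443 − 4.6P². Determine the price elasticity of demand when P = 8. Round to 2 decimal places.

-3.96

At P = 8, x = 148.6.
dx/dP = −2·4.6·P = −73.6.
Point elasticity E = (dx/dP)·(P/x) = -73.6 × 8/148.6 ≈ -3.96.
|E| > 1, so demand is elastic at this price.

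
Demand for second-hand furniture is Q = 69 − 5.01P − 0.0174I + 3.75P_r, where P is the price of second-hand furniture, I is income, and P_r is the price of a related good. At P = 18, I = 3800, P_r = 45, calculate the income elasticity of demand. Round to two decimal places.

-0.81

Substituting, Q = 69 − 5.01(18) − 0.0174(3800) + 3.75(45) = 69 − 90.18 − 66.12 + 168.75 = 81.45.
∂Q/∂I = −0.0174, so E_I = -0.0174·(3800/81.45) ≈ -0.81.
E_I < 0: inferior good.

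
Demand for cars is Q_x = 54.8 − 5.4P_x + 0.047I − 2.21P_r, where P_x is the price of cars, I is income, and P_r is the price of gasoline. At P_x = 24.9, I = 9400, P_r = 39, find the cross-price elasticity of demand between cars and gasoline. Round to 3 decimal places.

-0.312

Q_x = 54.8 − 5.4(24.9) + 0.047(9400) − 2.21(39) = 54.8 − 134.46 + 441.8 − 86.19 = 275.95.
∂Q_x/∂P_r = −2.21, so E_xy = -2.21·(39/275.95) ≈ -0.312.
E_xy < 0: the goods are complements.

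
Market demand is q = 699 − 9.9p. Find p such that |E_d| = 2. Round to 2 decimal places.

47.07

Set −bp/(a − bp) = −2 ⇒ bp = 2(a − bp) ⇒ bp(1+2) = 2·a.
p = 2·699/(9.9·3) ≈ 47.07.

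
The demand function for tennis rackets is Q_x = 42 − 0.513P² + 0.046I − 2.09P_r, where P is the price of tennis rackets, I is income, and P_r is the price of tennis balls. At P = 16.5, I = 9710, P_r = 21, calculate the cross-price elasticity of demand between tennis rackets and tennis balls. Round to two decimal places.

At the given point, Q_x = 42 − 0.513(16.5)² + 0.046(9710) − 2.09(21) = 42 − 139.6643 + 446.66 − 43.89 = 305.1058.
∂Q_x/∂P_r = −2.09, so E_xy = -2.09·(21/305.1058) ≈ -0.14.
E_xy < 0: the goods are complements.

-0.14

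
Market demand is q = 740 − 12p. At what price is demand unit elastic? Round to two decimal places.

30.83

For linear demand q = a − bp, E = −bp/(a − bp). |E| = 1 ⇒ bp = a − bp ⇒ p = a/(2b).
p = 740/(2·12) ≈ 30.83.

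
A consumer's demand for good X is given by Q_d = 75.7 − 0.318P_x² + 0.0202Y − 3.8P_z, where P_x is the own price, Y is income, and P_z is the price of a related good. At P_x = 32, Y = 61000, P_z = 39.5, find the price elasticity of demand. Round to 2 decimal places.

At the given point, Q_d = 75.7 − 0.318(32)² + 0.0202(61000) − 3.8(39.5) = 75.7 − 325.632 + 1232.2 − 150.1 = 832.168.
∂Q_d/∂P_x = −2·0.318·P_x = -20.352, so E_p = -20.352·(32/832.168) ≈ -0.78.
|E_p| < 1: demand is inelastic.

-0.78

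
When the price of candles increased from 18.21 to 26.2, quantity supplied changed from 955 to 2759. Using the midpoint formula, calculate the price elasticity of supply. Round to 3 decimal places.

%Δq = (2759 − 955)/[(955 + 2759)/2] = 1804/1857 ≈ 0.9715.
%ΔP = (26.2 − 18.21)/[(18.21 + 26.2)/2] = 7.99/22.205 ≈ 0.3598.
Arc elasticity E = %Δq/%ΔP ≈ 0.9715/0.3598 ≈ 2.700.
|E| > 1: supply is elastic over this range.

2.700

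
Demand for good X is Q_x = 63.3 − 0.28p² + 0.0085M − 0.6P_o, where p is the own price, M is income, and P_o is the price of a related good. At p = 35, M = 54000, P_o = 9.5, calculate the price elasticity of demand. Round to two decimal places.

Evaluating quantity at (p, M, P_o) gives Q_x = 63.3 − 0.28(35)² + 0.0085(54000) − 0.6(9.5) = 63.3 − 343 + 459 − 5.7 = 173.6.
∂Q_x/∂p = −2·0.28·p = -19.6, so E_p = -19.6·(35/173.6) ≈ -3.95.
|E_p| > 1: demand is elastic.

-3.95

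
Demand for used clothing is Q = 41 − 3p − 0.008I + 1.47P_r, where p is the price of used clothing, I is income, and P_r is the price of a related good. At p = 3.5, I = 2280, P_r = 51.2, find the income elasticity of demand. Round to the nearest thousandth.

-0.208

Substituting, Q = 41 − 3(3.5) − 0.008(2280) + 1.47(51.2) = 41 − 10.5 − 18.24 + 75.264 = 87.524.
∂Q/∂I = −0.008, so E_I = -0.008·(2280/87.524) ≈ -0.208.
E_I < 0: inferior good.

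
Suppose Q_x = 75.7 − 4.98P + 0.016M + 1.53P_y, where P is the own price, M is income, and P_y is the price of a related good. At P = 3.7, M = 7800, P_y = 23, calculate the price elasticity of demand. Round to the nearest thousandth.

At the given point, Q_x = 75.7 − 4.98(3.7) + 0.016(7800) + 1.53(23) = 75.7 − 18.426 + 124.8 + 35.19 = 217.264.
∂Q_x/∂P = −4.98, so E_p = (−4.98)·(3.7/217.264) ≈ -0.085.
|E_p| < 1: demand is inelastic.

-0.085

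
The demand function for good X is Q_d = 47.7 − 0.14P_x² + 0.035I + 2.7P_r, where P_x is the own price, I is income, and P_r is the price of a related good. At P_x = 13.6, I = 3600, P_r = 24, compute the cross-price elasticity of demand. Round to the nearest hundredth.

At the given point, Q_d = 47.7 − 0.14(13.6)² + 0.035(3600) + 2.7(24) = 47.7 − 25.8944 + 126 + 64.8 = 212.6056.
∂Q_d/∂P_r = +2.7, so E_xy = 2.7·(24/212.6056) ≈ 0.30.
E_xy > 0: the goods are substitutes.

0.30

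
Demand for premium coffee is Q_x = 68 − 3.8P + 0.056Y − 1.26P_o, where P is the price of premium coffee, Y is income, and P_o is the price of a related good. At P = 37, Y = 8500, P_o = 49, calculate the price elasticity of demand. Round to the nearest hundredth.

-0.41

At the given point, Q_x = 68 − 3.8(37) + 0.056(8500) − 1.26(49) = 68 − 140.6 + 476 − 61.74 = 341.66.
∂Q_x/∂P = −3.8, so E_p = (−3.8)·(37/341.66) ≈ -0.41.
|E_p| < 1: demand is inelastic.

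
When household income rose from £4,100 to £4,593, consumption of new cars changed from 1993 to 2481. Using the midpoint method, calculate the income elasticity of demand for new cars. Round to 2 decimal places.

%ΔQ = (2481 − 1993)/[(1993+2481)/2] = 488/2237 ≈ 0.2181.
%ΔI = (4,593 − 4,100)/[(4,100+4,593)/2] = 493/4346.5 ≈ 0.1134.
E_I = %ΔQ/%ΔI ≈ 1.92.
E_I > 1: normal good (luxury).

1.92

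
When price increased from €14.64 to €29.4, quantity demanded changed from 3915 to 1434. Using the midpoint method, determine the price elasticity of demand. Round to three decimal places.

%Δq = (1434 − 3915)/[(3915 + 1434)/2] = -2481/2674.5 ≈ -0.9277.
%ΔP = (29.4 − 14.64)/[(14.64 + 29.4)/2] = 14.76/22.02 ≈ 0.6703.
Arc elasticity E = %Δq/%ΔP ≈ -0.9277/0.6703 ≈ -1.384.
|E| > 1: demand is elastic over this range.

-1.384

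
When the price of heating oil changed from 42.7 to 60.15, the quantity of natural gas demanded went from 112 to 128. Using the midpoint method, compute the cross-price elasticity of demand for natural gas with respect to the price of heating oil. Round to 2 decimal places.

%ΔQ_x = (128 − 112)/[(112+128)/2] = 16/120 ≈ 0.1333.
%ΔP_y = (60.15 − 42.7)/[(42.7+60.15)/2] ≈ 0.3393.
E_xy = 0.1333/0.3393 ≈ 0.39.
E_xy > 0, so natural gas and heating oil are substitutes.

0.39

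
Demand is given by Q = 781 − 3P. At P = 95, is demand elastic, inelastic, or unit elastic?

At P = 95, Q = 496.
dQ/dP = −3.
Point elasticity E = (dQ/dP)·(P/Q) = -3 × 95/496 ≈ -0.575.
|E| ≈ 0.575 < 1, so demand is inelastic.

inelastic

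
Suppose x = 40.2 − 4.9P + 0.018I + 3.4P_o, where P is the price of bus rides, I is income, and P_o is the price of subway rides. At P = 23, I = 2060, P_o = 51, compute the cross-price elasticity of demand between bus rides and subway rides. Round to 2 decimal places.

At the given point, x = 40.2 − 4.9(23) + 0.018(2060) + 3.4(51) = 40.2 − 112.7 + 37.08 + 173.4 = 137.98.
∂x/∂P_o = +3.4, so E_xy = 3.4·(51/137.98) ≈ 1.26.
E_xy > 0: the goods are substitutes.

1.26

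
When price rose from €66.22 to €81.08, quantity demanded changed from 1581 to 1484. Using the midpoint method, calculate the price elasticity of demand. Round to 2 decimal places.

-0.31

%ΔQ = (1484 − 1581)/[(1581 + 1484)/2] = -97/1532.5 ≈ -0.0633.
%ΔP = (81.08 − 66.22)/[(66.22 + 81.08)/2] = 14.86/73.65 ≈ 0.2018.
Arc elasticity E = %ΔQ/%ΔP ≈ -0.0633/0.2018 ≈ -0.31.
|E| < 1: demand is inelastic over this range.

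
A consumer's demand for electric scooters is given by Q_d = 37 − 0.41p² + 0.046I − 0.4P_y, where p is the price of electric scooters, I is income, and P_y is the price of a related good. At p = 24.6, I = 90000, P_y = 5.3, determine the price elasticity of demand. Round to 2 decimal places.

-0.13

Q_d = 37 − 0.41(24.6)² + 0.046(90000) − 0.4(5.3) = 37 − 248.1156 + 4140 − 2.12 = 3926.7644.
∂Q_d/∂p = −2·0.41·p = -20.172, so E_p = -20.172·(24.6/3926.7644) ≈ -0.13.
|E_p| < 1: demand is inelastic.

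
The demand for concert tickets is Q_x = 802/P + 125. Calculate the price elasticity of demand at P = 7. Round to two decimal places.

At P = 7, Q_x = 239.5714.
dQ_x/dP = −802/P² = −16.3673.
Point elasticity E = (dQ_x/dP)·(P/Q_x) = -16.3673 × 7/239.5714 ≈ -0.48.
|E| < 1, so demand is inelastic at this price.

-0.48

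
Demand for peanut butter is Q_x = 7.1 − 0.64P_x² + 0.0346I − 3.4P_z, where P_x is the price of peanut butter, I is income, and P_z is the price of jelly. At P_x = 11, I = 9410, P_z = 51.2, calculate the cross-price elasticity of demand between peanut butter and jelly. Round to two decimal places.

Evaluating quantity at (P_x, I, P_z) gives Q_x = 7.1 − 0.64(11)² + 0.0346(9410) − 3.4(51.2) = 7.1 − 77.44 + 325.586 − 174.08 = 81.166.
∂Q_x/∂P_z = −3.4, so E_xy = -3.4·(51.2/81.166) ≈ -2.14.
E_xy < 0: the goods are complements.

-2.14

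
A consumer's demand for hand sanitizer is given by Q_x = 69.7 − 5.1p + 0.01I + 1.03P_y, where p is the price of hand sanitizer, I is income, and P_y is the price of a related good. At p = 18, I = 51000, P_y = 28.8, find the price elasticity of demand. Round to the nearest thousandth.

-0.177

Substituting, Q_x = 69.7 − 5.1(18) + 0.01(51000) + 1.03(28.8) = 69.7 − 91.8 + 510 + 29.664 = 517.564.
∂Q_x/∂p = −5.1, so E_p = (−5.1)·(18/517.564) ≈ -0.177.
|E_p| < 1: demand is inelastic.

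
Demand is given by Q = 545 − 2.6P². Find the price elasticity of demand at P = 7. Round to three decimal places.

At P = 7, Q = 417.6.
dQ/dP = −2·2.6·P = −36.4.
Point elasticity E = (dQ/dP)·(P/Q) = -36.4 × 7/417.6 ≈ -0.610.
|E| < 1, so demand is inelastic at this price.

-0.610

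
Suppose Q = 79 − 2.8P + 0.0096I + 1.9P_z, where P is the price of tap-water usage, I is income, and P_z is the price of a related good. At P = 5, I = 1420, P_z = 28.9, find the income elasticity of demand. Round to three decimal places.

0.102

At the given point, Q = 79 − 2.8(5) + 0.0096(1420) + 1.9(28.9) = 79 − 14 + 13.632 + 54.91 = 133.542.
∂Q/∂I = +0.0096, so E_I = 0.0096·(1420/133.542) ≈ 0.102.
E_I ∈ (0,1): normal good (necessity).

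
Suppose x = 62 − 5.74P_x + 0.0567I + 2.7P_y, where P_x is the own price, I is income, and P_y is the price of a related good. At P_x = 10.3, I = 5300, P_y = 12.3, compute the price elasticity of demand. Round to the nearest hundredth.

Substituting, x = 62 − 5.74(10.3) + 0.0567(5300) + 2.7(12.3) = 62 − 59.122 + 300.51 + 33.21 = 336.598.
∂x/∂P_x = −5.74, so E_p = (−5.74)·(10.3/336.598) ≈ -0.18.
|E_p| < 1: demand is inelastic.

-0.18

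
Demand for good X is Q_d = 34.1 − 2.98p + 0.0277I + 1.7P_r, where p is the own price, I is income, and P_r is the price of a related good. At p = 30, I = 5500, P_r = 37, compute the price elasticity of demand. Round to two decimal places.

-0.56

Substituting, Q_d = 34.1 − 2.98(30) + 0.0277(5500) + 1.7(37) = 34.1 − 89.4 + 152.35 + 62.9 = 159.95.
∂Q_d/∂p = −2.98, so E_p = (−2.98)·(30/159.95) ≈ -0.56.
|E_p| < 1: demand is inelastic.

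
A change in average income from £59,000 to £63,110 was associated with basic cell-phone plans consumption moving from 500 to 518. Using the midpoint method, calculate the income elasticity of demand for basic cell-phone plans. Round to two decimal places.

%ΔQ = (518 − 500)/[(500+518)/2] = 18/509 ≈ 0.0354.
%ΔM = (63,110 − 59,000)/[(59,000+63,110)/2] = 4110/61055 ≈ 0.0673.
E_I = %ΔQ/%ΔM ≈ 0.53.
E_I ∈ (0,1): normal good (necessity).

0.53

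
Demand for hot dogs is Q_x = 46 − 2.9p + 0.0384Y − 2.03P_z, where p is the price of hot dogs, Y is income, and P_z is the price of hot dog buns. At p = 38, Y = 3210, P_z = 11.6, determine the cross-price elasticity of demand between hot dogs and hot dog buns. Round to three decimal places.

At the given point, Q_x = 46 − 2.9(38) + 0.0384(3210) − 2.03(11.6) = 46 − 110.2 + 123.264 − 23.548 = 35.516.
∂Q_x/∂P_z = −2.03, so E_xy = -2.03·(11.6/35.516) ≈ -0.663.
E_xy < 0: the goods are complements.

-0.663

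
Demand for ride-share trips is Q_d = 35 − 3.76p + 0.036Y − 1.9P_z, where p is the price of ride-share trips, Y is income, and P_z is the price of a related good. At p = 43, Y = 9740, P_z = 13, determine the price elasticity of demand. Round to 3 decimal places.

Q_d = 35 − 3.76(43) + 0.036(9740) − 1.9(13) = 35 − 161.68 + 350.64 − 24.7 = 199.26.
∂Q_d/∂p = −3.76, so E_p = (−3.76)·(43/199.26) ≈ -0.811.
|E_p| < 1: demand is inelastic.

-0.811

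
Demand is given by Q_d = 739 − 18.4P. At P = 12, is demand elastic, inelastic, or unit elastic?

inelastic

At P = 12, Q_d = 518.2.
dQ_d/dP = −18.4.
Point elasticity E = (dQ_d/dP)·(P/Q_d) = -18.4 × 12/518.2 ≈ -0.426.
|E| ≈ 0.426 < 1, so demand is inelastic.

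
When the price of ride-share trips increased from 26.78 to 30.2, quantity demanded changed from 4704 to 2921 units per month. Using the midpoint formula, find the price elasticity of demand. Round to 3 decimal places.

%Δq = (2921 − 4704)/[(4704 + 2921)/2] = -1783/3812.5 ≈ -0.4677.
%ΔP = (30.2 − 26.78)/[(26.78 + 30.2)/2] = 3.42/28.49 ≈ 0.1200.
Arc elasticity E = %Δq/%ΔP ≈ -0.4677/0.1200 ≈ -3.896.
|E| > 1: demand is elastic over this range.

-3.896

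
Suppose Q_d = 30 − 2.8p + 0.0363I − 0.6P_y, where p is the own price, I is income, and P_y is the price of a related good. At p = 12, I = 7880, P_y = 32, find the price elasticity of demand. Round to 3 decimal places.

-0.128

Substituting, Q_d = 30 − 2.8(12) + 0.0363(7880) − 0.6(32) = 30 − 33.6 + 286.044 − 19.2 = 263.244.
∂Q_d/∂p = −2.8, so E_p = (−2.8)·(12/263.244) ≈ -0.128.
|E_p| < 1: demand is inelastic.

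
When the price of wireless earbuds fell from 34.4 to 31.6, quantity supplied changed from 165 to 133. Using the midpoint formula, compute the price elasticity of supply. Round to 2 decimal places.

2.53

%ΔQ = (133 − 165)/[(165 + 133)/2] = -32/149 ≈ -0.2148.
%Δp = (31.6 − 34.4)/[(34.4 + 31.6)/2] = -2.8/33 ≈ -0.0848.
Arc elasticity E = %ΔQ/%Δp ≈ -0.2148/-0.0848 ≈ 2.53.
|E| > 1: supply is elastic over this range.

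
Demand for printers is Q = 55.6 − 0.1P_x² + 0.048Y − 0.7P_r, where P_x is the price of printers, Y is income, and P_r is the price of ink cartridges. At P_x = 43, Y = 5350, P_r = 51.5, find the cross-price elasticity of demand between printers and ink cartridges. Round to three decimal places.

-0.394

Q = 55.6 − 0.1(43)² + 0.048(5350) − 0.7(51.5) = 55.6 − 184.9 + 256.8 − 36.05 = 91.45.
∂Q/∂P_r = −0.7, so E_xy = -0.7·(51.5/91.45) ≈ -0.394.
E_xy < 0: the goods are complements.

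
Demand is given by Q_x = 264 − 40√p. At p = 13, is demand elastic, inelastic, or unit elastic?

inelastic

At p = 13, Q_x = 119.7779.
dQ_x/dp = −40/(2√p) = −40/(2·3.6056).
Point elasticity E = (dQ_x/dp)·(p/Q_x) = -5.547 × 13/119.7779 ≈ -0.602.
|E| ≈ 0.602 < 1, so demand is inelastic.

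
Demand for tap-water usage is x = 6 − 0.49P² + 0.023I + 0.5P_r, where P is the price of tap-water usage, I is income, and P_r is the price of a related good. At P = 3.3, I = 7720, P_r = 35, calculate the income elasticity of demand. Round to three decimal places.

0.907

Substituting, x = 6 − 0.49(3.3)² + 0.023(7720) + 0.5(35) = 6 − 5.3361 + 177.56 + 17.5 = 195.7239.
∂x/∂I = +0.023, so E_I = 0.023·(7720/195.7239) ≈ 0.907.
E_I ∈ (0,1): normal good (necessity).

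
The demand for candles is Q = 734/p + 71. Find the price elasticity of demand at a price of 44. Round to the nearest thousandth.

At p = 44, Q = 87.6818.
dQ/dp = −734/p² = −0.3791.
Point elasticity E = (dQ/dp)·(p/Q) = -0.3791 × 44/87.6818 ≈ -0.190.
|E| < 1, so demand is inelastic at this price.

-0.190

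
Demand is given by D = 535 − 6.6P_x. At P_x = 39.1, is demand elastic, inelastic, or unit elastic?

At P_x = 39.1, D = 276.94.
dD/dP_x = −6.6.
Point elasticity E = (dD/dP_x)·(P_x/D) = -6.6 × 39.1/276.94 ≈ -0.932.
|E| ≈ 0.932 < 1, so demand is inelastic.

inelastic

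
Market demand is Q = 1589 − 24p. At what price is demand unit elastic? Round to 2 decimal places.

For linear demand Q = a − bp, E = −bp/(a − bp). |E| = 1 ⇒ bp = a − bp ⇒ p = a/(2b).
p = 1589/(2·24) ≈ 33.10.

33.10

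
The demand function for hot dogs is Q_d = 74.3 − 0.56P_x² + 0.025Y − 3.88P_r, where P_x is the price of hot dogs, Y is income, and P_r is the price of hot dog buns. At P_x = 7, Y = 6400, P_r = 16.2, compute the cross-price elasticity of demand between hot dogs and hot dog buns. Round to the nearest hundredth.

-0.44

Substituting, Q_d = 74.3 − 0.56(7)² + 0.025(6400) − 3.88(16.2) = 74.3 − 27.44 + 160 − 62.856 = 144.004.
∂Q_d/∂P_r = −3.88, so E_xy = -3.88·(16.2/144.004) ≈ -0.44.
E_xy < 0: the goods are complements.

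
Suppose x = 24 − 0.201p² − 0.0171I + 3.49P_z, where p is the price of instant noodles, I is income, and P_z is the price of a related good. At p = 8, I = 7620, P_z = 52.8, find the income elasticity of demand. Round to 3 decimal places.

Substituting, x = 24 − 0.201(8)² − 0.0171(7620) + 3.49(52.8) = 24 − 12.864 − 130.302 + 184.272 = 65.106.
∂x/∂I = −0.0171, so E_I = -0.0171·(7620/65.106) ≈ -2.001.
E_I < 0: inferior good.

-2.001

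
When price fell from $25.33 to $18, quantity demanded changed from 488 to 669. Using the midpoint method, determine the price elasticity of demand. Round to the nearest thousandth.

%Δq = (669 − 488)/[(488 + 669)/2] = 181/578.5 ≈ 0.3129.
%ΔP = (18 − 25.33)/[(25.33 + 18)/2] = -7.33/21.665 ≈ -0.3383.
Arc elasticity E = %Δq/%ΔP ≈ 0.3129/-0.3383 ≈ -0.925.
|E| < 1: demand is inelastic over this range.

-0.925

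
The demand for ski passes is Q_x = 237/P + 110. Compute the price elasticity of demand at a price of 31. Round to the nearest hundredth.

At P = 31, Q_x = 117.6452.
dQ_x/dP = −237/P² = −0.2466.
Point elasticity E = (dQ_x/dP)·(P/Q_x) = -0.2466 × 31/117.6452 ≈ -0.06.
|E| < 1, so demand is inelastic at this price.

-0.06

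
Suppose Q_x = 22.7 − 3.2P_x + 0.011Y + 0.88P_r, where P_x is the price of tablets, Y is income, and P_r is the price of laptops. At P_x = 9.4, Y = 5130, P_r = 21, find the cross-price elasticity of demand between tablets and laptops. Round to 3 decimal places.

First evaluate Q_x: 22.7 − 3.2(9.4) + 0.011(5130) + 0.88(21) = 22.7 − 30.08 + 56.43 + 18.48 = 67.53.
∂Q_x/∂P_r = +0.88, so E_xy = 0.88·(21/67.53) ≈ 0.274.
E_xy > 0: the goods are substitutes.

0.274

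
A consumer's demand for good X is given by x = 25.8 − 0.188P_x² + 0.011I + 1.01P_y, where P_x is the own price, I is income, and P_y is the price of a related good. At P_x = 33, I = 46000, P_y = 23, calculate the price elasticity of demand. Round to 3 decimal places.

Evaluating quantity at (P_x, I, P_y) gives x = 25.8 − 0.188(33)² + 0.011(46000) + 1.01(23) = 25.8 − 204.732 + 506 + 23.23 = 350.298.
∂x/∂P_x = −2·0.188·P_x = -12.408, so E_p = -12.408·(33/350.298) ≈ -1.169.
|E_p| > 1: demand is elastic.

-1.169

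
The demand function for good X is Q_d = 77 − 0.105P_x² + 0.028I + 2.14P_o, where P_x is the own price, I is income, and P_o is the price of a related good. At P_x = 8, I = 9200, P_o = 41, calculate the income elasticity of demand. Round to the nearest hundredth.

0.62

First evaluate Q_d: 77 − 0.105(8)² + 0.028(9200) + 2.14(41) = 77 − 6.72 + 257.6 + 87.74 = 415.62.
∂Q_d/∂I = +0.028, so E_I = 0.028·(9200/415.62) ≈ 0.62.
E_I ∈ (0,1): normal good (necessity).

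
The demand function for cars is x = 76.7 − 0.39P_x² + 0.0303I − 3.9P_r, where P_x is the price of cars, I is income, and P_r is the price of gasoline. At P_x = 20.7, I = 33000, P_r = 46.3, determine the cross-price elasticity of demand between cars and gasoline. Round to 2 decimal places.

Evaluating quantity at (P_x, I, P_r) gives x = 76.7 − 0.39(20.7)² + 0.0303(33000) − 3.9(46.3) = 76.7 − 167.1111 + 999.9 − 180.57 = 728.9189.
∂x/∂P_r = −3.9, so E_xy = -3.9·(46.3/728.9189) ≈ -0.25.
E_xy < 0: the goods are complements.

-0.25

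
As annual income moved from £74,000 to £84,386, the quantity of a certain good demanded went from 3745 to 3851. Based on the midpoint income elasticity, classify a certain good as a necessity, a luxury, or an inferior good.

%ΔQ = (3851 − 3745)/[(3745+3851)/2] = 106/3798 ≈ 0.0279.
%ΔM = (84,386 − 74,000)/[(74,000+84,386)/2] = 10386/79193 ≈ 0.1311.
E_I = %ΔQ/%ΔM ≈ 0.213.
E_I ∈ (0,1): normal good (necessity).

necessity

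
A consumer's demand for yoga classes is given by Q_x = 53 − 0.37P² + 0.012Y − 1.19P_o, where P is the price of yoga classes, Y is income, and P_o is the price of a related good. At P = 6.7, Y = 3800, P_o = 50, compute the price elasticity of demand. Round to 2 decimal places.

Q_x = 53 − 0.37(6.7)² + 0.012(3800) − 1.19(50) = 53 − 16.6093 + 45.6 − 59.5 = 22.4907.
∂Q_x/∂P = −2·0.37·P = -4.958, so E_p = -4.958·(6.7/22.4907) ≈ -1.48.
|E_p| > 1: demand is elastic.

-1.48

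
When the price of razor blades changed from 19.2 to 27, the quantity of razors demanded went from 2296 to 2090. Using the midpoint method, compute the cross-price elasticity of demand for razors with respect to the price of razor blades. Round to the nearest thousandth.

-0.278

%ΔQ_x = (2090 − 2296)/[(2296+2090)/2] = -206/2193 ≈ -0.0939.
%ΔP_y = (27 − 19.2)/[(19.2+27)/2] ≈ 0.3377.
E_xy = -0.0939/0.3377 ≈ -0.278.
E_xy < 0, so razors and razor blades are complements.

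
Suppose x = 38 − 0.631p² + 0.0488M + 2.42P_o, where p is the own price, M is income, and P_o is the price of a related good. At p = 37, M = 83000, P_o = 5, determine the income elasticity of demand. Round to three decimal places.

1.251

First evaluate x: 38 − 0.631(37)² + 0.0488(83000) + 2.42(5) = 38 − 863.839 + 4050.4 + 12.1 = 3236.661.
∂x/∂M = +0.0488, so E_I = 0.0488·(83000/3236.661) ≈ 1.251.
E_I > 1: normal good (luxury).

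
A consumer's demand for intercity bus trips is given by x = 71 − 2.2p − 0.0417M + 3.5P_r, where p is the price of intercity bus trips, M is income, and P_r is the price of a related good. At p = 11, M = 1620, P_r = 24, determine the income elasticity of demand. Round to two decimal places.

x = 71 − 2.2(11) − 0.0417(1620) + 3.5(24) = 71 − 24.2 − 67.554 + 84 = 63.246.
∂x/∂M = −0.0417, so E_I = -0.0417·(1620/63.246) ≈ -1.07.
E_I < 0: inferior good.

-1.07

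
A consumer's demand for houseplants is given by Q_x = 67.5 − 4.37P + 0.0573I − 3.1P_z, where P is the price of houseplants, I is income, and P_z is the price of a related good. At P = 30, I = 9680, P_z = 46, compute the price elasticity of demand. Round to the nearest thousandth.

-0.376

At the given point, Q_x = 67.5 − 4.37(30) + 0.0573(9680) − 3.1(46) = 67.5 − 131.1 + 554.664 − 142.6 = 348.464.
∂Q_x/∂P = −4.37, so E_p = (−4.37)·(30/348.464) ≈ -0.376.
|E_p| < 1: demand is inelastic.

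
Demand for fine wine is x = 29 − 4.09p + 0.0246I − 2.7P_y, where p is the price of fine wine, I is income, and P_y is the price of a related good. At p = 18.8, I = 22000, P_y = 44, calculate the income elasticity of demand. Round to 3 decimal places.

1.445

At the given point, x = 29 − 4.09(18.8) + 0.0246(22000) − 2.7(44) = 29 − 76.892 + 541.2 − 118.8 = 374.508.
∂x/∂I = +0.0246, so E_I = 0.0246·(22000/374.508) ≈ 1.445.
E_I > 1: normal good (luxury).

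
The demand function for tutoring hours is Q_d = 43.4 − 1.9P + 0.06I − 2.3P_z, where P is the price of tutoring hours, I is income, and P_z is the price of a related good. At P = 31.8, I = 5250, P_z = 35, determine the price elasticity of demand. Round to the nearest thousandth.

-0.278

Evaluating quantity at (P, I, P_z) gives Q_d = 43.4 − 1.9(31.8) + 0.06(5250) − 2.3(35) = 43.4 − 60.42 + 315 − 80.5 = 217.48.
∂Q_d/∂P = −1.9, so E_p = (−1.9)·(31.8/217.48) ≈ -0.278.
|E_p| < 1: demand is inelastic.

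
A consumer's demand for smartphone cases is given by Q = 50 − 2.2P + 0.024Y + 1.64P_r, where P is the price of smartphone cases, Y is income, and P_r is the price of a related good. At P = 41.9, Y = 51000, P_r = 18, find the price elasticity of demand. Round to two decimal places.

-0.08

Q = 50 − 2.2(41.9) + 0.024(51000) + 1.64(18) = 50 − 92.18 + 1224 + 29.52 = 1211.34.
∂Q/∂P = −2.2, so E_p = (−2.2)·(41.9/1211.34) ≈ -0.08.
|E_p| < 1: demand is inelastic.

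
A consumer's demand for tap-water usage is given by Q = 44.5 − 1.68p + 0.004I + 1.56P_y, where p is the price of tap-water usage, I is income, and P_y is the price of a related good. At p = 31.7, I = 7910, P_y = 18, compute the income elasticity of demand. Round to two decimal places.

At the given point, Q = 44.5 − 1.68(31.7) + 0.004(7910) + 1.56(18) = 44.5 − 53.256 + 31.64 + 28.08 = 50.964.
∂Q/∂I = +0.004, so E_I = 0.004·(7910/50.964) ≈ 0.62.
E_I ∈ (0,1): normal good (necessity).

0.62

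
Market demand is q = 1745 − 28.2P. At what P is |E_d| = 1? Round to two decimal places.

30.94

For linear demand q = a − bP, E = −bP/(a − bP). |E| = 1 ⇒ bP = a − bP ⇒ P = a/(2b).
P = 1745/(2·28.2) ≈ 30.94.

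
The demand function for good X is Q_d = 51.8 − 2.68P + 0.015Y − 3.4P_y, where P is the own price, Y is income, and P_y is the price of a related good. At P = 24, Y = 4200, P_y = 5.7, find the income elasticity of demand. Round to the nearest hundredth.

Evaluating quantity at (P, Y, P_y) gives Q_d = 51.8 − 2.68(24) + 0.015(4200) − 3.4(5.7) = 51.8 − 64.32 + 63 − 19.38 = 31.1.
∂Q_d/∂Y = +0.015, so E_I = 0.015·(4200/31.1) ≈ 2.03.
E_I > 1: normal good (luxury).

2.03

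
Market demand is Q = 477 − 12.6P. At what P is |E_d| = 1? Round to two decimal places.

For linear demand Q = a − bP, E = −bP/(a − bP). |E| = 1 ⇒ bP = a − bP ⇒ P = a/(2b).
P = 477/(2·12.6) ≈ 18.93.

18.93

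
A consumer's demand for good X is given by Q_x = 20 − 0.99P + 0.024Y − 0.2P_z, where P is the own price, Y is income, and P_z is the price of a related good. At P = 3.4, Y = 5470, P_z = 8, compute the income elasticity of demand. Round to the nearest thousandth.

At the given point, Q_x = 20 − 0.99(3.4) + 0.024(5470) − 0.2(8) = 20 − 3.366 + 131.28 − 1.6 = 146.314.
∂Q_x/∂Y = +0.024, so E_I = 0.024·(5470/146.314) ≈ 0.897.
E_I ∈ (0,1): normal good (necessity).

0.897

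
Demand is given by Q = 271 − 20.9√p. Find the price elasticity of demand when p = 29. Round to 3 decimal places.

At p = 29, Q = 158.4501.
dQ/dp = −20.9/(2√p) = −20.9/(2·5.3852).
Point elasticity E = (dQ/dp)·(p/Q) = -1.9405 × 29/158.4501 ≈ -0.355.
|E| < 1, so demand is inelastic at this price.

-0.355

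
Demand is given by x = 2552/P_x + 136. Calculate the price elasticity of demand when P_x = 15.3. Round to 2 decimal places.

At P_x = 15.3, x = 302.7974.
dx/dP_x = −2552/P_x² = −10.9018.
Point elasticity E = (dx/dP_x)·(P_x/x) = -10.9018 × 15.3/302.7974 ≈ -0.55.
|E| < 1, so demand is inelastic at this price.

-0.55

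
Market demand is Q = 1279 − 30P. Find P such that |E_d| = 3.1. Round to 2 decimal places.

32.23

Set −bP/(a − bP) = −3.1 ⇒ bP = 3.1(a − bP) ⇒ bP(1+3.1) = 3.1·a.
P = 3.1·1279/(30·4.1) ≈ 32.23.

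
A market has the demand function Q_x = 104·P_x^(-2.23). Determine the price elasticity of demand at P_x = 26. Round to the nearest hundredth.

For a Cobb–Douglas (constant-elasticity) form Q_x = A·P_x^α·…, the elasticity with respect to P_x equals the exponent α at every point.
Here the exponent on P_x is -2.23, so the price elasticity of demand is -2.23.

-2.23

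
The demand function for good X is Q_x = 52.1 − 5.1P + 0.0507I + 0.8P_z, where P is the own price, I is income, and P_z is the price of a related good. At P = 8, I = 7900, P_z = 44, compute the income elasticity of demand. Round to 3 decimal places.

At the given point, Q_x = 52.1 − 5.1(8) + 0.0507(7900) + 0.8(44) = 52.1 − 40.8 + 400.53 + 35.2 = 447.03.
∂Q_x/∂I = +0.0507, so E_I = 0.0507·(7900/447.03) ≈ 0.896.
E_I ∈ (0,1): normal good (necessity).

0.896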